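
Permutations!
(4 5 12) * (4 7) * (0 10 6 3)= (0 10 6 3)(4 5 12 7)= [10, 1, 2, 0, 5, 12, 3, 4, 8, 9, 6, 11, 7]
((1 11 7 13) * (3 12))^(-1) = ((1 11 7 13)(3 12))^(-1) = (1 13 7 11)(3 12)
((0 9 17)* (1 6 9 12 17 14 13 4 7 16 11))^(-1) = (0 17 12)(1 11 16 7 4 13 14 9 6)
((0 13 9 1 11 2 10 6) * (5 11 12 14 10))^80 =((0 13 9 1 12 14 10 6)(2 5 11))^80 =(14)(2 11 5)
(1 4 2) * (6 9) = (1 4 2)(6 9) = [0, 4, 1, 3, 2, 5, 9, 7, 8, 6]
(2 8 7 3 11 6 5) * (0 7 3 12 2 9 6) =(0 7 12 2 8 3 11)(5 9 6) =[7, 1, 8, 11, 4, 9, 5, 12, 3, 6, 10, 0, 2]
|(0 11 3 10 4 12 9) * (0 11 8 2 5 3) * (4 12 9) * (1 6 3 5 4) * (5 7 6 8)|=|(0 5 7 6 3 10 12 1 8 2 4 9 11)|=13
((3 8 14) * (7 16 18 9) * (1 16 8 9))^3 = ((1 16 18)(3 9 7 8 14))^3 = (18)(3 8 9 14 7)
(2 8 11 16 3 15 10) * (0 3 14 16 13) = (0 3 15 10 2 8 11 13)(14 16) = [3, 1, 8, 15, 4, 5, 6, 7, 11, 9, 2, 13, 12, 0, 16, 10, 14]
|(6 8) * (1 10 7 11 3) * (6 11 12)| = 8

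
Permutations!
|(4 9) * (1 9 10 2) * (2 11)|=6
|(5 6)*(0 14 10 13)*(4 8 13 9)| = |(0 14 10 9 4 8 13)(5 6)| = 14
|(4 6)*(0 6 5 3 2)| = |(0 6 4 5 3 2)| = 6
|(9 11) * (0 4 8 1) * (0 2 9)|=7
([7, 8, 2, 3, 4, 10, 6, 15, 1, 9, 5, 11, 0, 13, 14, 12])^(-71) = (0 7 15 12)(1 8)(5 10)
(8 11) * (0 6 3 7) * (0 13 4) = (0 6 3 7 13 4)(8 11) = [6, 1, 2, 7, 0, 5, 3, 13, 11, 9, 10, 8, 12, 4]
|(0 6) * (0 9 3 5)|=|(0 6 9 3 5)|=5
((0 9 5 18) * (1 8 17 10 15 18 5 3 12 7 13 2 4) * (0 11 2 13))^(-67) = ((0 9 3 12 7)(1 8 17 10 15 18 11 2 4))^(-67) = (0 12 9 7 3)(1 18 8 11 17 2 10 4 15)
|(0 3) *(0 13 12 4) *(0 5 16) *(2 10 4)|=9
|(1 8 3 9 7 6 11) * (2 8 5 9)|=6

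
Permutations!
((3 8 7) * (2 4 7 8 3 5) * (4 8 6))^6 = (8)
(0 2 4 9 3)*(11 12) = (0 2 4 9 3)(11 12) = [2, 1, 4, 0, 9, 5, 6, 7, 8, 3, 10, 12, 11]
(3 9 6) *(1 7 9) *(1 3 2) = [0, 7, 1, 3, 4, 5, 2, 9, 8, 6] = (1 7 9 6 2)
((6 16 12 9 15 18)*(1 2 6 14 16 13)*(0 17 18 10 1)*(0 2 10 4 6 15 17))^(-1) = (1 10)(2 13 6 4 15)(9 12 16 14 18 17)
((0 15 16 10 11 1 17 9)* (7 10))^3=((0 15 16 7 10 11 1 17 9))^3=(0 7 1)(9 16 11)(10 17 15)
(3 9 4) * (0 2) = (0 2)(3 9 4) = [2, 1, 0, 9, 3, 5, 6, 7, 8, 4]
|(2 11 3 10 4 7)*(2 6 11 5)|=6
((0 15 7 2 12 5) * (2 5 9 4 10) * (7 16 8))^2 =(0 16 7)(2 9 10 12 4)(5 15 8)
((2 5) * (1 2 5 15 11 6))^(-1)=(1 6 11 15 2)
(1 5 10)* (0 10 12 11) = (0 10 1 5 12 11) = [10, 5, 2, 3, 4, 12, 6, 7, 8, 9, 1, 0, 11]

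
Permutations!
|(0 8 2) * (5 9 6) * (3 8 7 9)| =|(0 7 9 6 5 3 8 2)| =8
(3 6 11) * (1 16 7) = [0, 16, 2, 6, 4, 5, 11, 1, 8, 9, 10, 3, 12, 13, 14, 15, 7] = (1 16 7)(3 6 11)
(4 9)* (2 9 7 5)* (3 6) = (2 9 4 7 5)(3 6) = [0, 1, 9, 6, 7, 2, 3, 5, 8, 4]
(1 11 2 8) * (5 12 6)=(1 11 2 8)(5 12 6)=[0, 11, 8, 3, 4, 12, 5, 7, 1, 9, 10, 2, 6]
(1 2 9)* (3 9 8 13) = (1 2 8 13 3 9) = [0, 2, 8, 9, 4, 5, 6, 7, 13, 1, 10, 11, 12, 3]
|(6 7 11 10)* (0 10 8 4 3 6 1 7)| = 9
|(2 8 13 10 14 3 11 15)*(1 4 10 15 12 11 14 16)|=4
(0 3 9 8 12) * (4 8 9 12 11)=(0 3 12)(4 8 11)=[3, 1, 2, 12, 8, 5, 6, 7, 11, 9, 10, 4, 0]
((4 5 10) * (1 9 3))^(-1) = (1 3 9)(4 10 5)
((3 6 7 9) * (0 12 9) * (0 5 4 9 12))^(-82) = (12)(3 7 4)(5 9 6)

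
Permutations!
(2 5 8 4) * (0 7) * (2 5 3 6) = (0 7)(2 3 6)(4 5 8) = [7, 1, 3, 6, 5, 8, 2, 0, 4]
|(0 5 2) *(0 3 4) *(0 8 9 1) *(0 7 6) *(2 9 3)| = |(0 5 9 1 7 6)(3 4 8)| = 6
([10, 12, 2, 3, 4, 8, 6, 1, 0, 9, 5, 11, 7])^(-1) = (0 8 5 10)(1 7 12)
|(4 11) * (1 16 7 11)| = 5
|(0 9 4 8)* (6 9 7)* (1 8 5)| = |(0 7 6 9 4 5 1 8)| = 8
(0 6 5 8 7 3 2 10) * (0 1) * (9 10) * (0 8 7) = (0 6 5 7 3 2 9 10 1 8) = [6, 8, 9, 2, 4, 7, 5, 3, 0, 10, 1]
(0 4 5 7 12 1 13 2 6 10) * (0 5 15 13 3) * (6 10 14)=(0 4 15 13 2 10 5 7 12 1 3)(6 14)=[4, 3, 10, 0, 15, 7, 14, 12, 8, 9, 5, 11, 1, 2, 6, 13]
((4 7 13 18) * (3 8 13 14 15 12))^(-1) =((3 8 13 18 4 7 14 15 12))^(-1) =(3 12 15 14 7 4 18 13 8)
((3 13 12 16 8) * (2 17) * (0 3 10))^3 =(0 12 10 13 8 3 16)(2 17)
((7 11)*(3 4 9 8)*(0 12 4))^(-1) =((0 12 4 9 8 3)(7 11))^(-1) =(0 3 8 9 4 12)(7 11)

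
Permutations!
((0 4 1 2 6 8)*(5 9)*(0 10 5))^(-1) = ((0 4 1 2 6 8 10 5 9))^(-1) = (0 9 5 10 8 6 2 1 4)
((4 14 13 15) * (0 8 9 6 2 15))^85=((0 8 9 6 2 15 4 14 13))^85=(0 2 13 6 14 9 4 8 15)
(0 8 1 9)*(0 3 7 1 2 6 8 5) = (0 5)(1 9 3 7)(2 6 8) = [5, 9, 6, 7, 4, 0, 8, 1, 2, 3]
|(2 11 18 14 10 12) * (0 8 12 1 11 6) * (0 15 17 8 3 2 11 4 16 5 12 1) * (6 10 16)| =|(0 3 2 10)(1 4 6 15 17 8)(5 12 11 18 14 16)| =12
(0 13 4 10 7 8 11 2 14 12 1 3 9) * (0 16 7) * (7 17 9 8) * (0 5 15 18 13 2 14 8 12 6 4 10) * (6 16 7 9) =[2, 3, 8, 12, 0, 15, 4, 9, 11, 7, 5, 14, 1, 10, 16, 18, 17, 6, 13] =(0 2 8 11 14 16 17 6 4)(1 3 12)(5 15 18 13 10)(7 9)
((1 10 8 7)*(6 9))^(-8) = (10)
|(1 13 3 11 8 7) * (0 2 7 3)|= |(0 2 7 1 13)(3 11 8)|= 15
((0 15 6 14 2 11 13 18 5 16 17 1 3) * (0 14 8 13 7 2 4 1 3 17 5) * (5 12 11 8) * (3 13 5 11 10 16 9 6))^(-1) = ((0 15 3 14 4 1 17 13 18)(2 8 5 9 6 11 7)(10 16 12))^(-1) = (0 18 13 17 1 4 14 3 15)(2 7 11 6 9 5 8)(10 12 16)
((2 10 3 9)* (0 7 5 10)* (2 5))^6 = ((0 7 2)(3 9 5 10))^6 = (3 5)(9 10)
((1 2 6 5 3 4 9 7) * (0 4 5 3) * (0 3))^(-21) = ((0 4 9 7 1 2 6)(3 5))^(-21) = (9)(3 5)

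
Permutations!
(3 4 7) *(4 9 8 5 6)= (3 9 8 5 6 4 7)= [0, 1, 2, 9, 7, 6, 4, 3, 5, 8]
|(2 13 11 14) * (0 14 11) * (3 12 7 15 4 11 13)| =|(0 14 2 3 12 7 15 4 11 13)| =10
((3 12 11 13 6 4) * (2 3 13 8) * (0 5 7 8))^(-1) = ((0 5 7 8 2 3 12 11)(4 13 6))^(-1) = (0 11 12 3 2 8 7 5)(4 6 13)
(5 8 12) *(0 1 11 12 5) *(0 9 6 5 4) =[1, 11, 2, 3, 0, 8, 5, 7, 4, 6, 10, 12, 9] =(0 1 11 12 9 6 5 8 4)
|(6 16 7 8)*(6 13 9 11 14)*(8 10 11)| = |(6 16 7 10 11 14)(8 13 9)| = 6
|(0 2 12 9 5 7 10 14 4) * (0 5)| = 20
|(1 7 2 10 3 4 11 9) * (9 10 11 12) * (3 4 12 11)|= 6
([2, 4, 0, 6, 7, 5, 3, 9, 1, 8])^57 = (0 2)(1 7 8 4 9)(3 6)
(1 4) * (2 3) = (1 4)(2 3) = [0, 4, 3, 2, 1]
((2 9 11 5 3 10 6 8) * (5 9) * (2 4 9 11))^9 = ((11)(2 5 3 10 6 8 4 9))^9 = (11)(2 5 3 10 6 8 4 9)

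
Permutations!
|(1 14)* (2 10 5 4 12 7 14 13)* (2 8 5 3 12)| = 11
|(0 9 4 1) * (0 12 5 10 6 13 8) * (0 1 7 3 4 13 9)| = |(1 12 5 10 6 9 13 8)(3 4 7)| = 24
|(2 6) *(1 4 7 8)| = |(1 4 7 8)(2 6)| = 4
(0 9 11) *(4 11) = [9, 1, 2, 3, 11, 5, 6, 7, 8, 4, 10, 0] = (0 9 4 11)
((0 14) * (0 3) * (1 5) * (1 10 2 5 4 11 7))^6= (14)(1 11)(4 7)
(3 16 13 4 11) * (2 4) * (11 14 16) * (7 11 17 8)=(2 4 14 16 13)(3 17 8 7 11)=[0, 1, 4, 17, 14, 5, 6, 11, 7, 9, 10, 3, 12, 2, 16, 15, 13, 8]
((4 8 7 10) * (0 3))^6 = ((0 3)(4 8 7 10))^6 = (4 7)(8 10)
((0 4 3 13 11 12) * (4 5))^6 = ((0 5 4 3 13 11 12))^6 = (0 12 11 13 3 4 5)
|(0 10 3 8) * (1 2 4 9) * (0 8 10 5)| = 4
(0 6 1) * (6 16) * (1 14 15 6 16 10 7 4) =[10, 0, 2, 3, 1, 5, 14, 4, 8, 9, 7, 11, 12, 13, 15, 6, 16] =(16)(0 10 7 4 1)(6 14 15)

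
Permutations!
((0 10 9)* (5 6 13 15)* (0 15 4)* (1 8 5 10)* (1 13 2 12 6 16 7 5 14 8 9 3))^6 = (16)(1 9 15 10 3)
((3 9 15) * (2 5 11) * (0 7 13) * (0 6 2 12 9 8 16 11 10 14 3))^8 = ((0 7 13 6 2 5 10 14 3 8 16 11 12 9 15))^8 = (0 3 7 8 13 16 6 11 2 12 5 9 10 15 14)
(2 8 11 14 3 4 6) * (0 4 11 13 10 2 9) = (0 4 6 9)(2 8 13 10)(3 11 14) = [4, 1, 8, 11, 6, 5, 9, 7, 13, 0, 2, 14, 12, 10, 3]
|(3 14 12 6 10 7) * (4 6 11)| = 8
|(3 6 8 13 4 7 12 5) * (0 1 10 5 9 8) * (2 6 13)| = 13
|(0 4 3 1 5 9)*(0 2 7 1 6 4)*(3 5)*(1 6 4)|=8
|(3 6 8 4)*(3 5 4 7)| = |(3 6 8 7)(4 5)| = 4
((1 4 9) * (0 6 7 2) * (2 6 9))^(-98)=((0 9 1 4 2)(6 7))^(-98)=(0 1 2 9 4)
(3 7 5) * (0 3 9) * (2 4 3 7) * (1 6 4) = (0 7 5 9)(1 6 4 3 2) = [7, 6, 1, 2, 3, 9, 4, 5, 8, 0]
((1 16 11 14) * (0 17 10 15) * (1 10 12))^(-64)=(0 15 10 14 11 16 1 12 17)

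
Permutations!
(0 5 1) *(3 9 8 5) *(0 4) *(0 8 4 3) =[0, 3, 2, 9, 8, 1, 6, 7, 5, 4] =(1 3 9 4 8 5)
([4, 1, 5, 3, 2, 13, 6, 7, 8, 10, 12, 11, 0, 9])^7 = [12, 1, 4, 3, 0, 2, 6, 7, 8, 13, 9, 11, 10, 5]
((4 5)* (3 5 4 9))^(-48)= ((3 5 9))^(-48)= (9)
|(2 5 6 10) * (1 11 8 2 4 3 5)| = |(1 11 8 2)(3 5 6 10 4)| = 20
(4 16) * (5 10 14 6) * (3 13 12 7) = (3 13 12 7)(4 16)(5 10 14 6) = [0, 1, 2, 13, 16, 10, 5, 3, 8, 9, 14, 11, 7, 12, 6, 15, 4]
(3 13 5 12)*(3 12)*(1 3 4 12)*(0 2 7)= (0 2 7)(1 3 13 5 4 12)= [2, 3, 7, 13, 12, 4, 6, 0, 8, 9, 10, 11, 1, 5]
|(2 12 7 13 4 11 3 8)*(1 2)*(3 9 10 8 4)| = 11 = |(1 2 12 7 13 3 4 11 9 10 8)|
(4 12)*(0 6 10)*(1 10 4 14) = [6, 10, 2, 3, 12, 5, 4, 7, 8, 9, 0, 11, 14, 13, 1] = (0 6 4 12 14 1 10)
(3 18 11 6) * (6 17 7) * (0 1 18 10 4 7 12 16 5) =(0 1 18 11 17 12 16 5)(3 10 4 7 6) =[1, 18, 2, 10, 7, 0, 3, 6, 8, 9, 4, 17, 16, 13, 14, 15, 5, 12, 11]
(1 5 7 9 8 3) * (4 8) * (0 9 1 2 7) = (0 9 4 8 3 2 7 1 5) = [9, 5, 7, 2, 8, 0, 6, 1, 3, 4]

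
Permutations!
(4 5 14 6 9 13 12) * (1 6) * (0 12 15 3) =[12, 6, 2, 0, 5, 14, 9, 7, 8, 13, 10, 11, 4, 15, 1, 3] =(0 12 4 5 14 1 6 9 13 15 3)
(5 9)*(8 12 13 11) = (5 9)(8 12 13 11) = [0, 1, 2, 3, 4, 9, 6, 7, 12, 5, 10, 8, 13, 11]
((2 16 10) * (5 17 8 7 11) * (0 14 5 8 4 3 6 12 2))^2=((0 14 5 17 4 3 6 12 2 16 10)(7 11 8))^2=(0 5 4 6 2 10 14 17 3 12 16)(7 8 11)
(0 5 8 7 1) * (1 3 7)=(0 5 8 1)(3 7)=[5, 0, 2, 7, 4, 8, 6, 3, 1]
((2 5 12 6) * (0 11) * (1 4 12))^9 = (0 11)(1 6)(2 4)(5 12)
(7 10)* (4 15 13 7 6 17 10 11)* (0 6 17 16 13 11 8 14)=(0 6 16 13 7 8 14)(4 15 11)(10 17)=[6, 1, 2, 3, 15, 5, 16, 8, 14, 9, 17, 4, 12, 7, 0, 11, 13, 10]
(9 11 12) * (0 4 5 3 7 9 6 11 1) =[4, 0, 2, 7, 5, 3, 11, 9, 8, 1, 10, 12, 6] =(0 4 5 3 7 9 1)(6 11 12)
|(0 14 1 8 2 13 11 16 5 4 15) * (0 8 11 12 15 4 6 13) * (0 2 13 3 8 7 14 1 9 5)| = |(0 1 11 16)(3 8 13 12 15 7 14 9 5 6)| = 20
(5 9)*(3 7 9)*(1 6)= [0, 6, 2, 7, 4, 3, 1, 9, 8, 5]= (1 6)(3 7 9 5)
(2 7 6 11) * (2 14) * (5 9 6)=(2 7 5 9 6 11 14)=[0, 1, 7, 3, 4, 9, 11, 5, 8, 6, 10, 14, 12, 13, 2]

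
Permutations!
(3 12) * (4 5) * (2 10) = (2 10)(3 12)(4 5) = [0, 1, 10, 12, 5, 4, 6, 7, 8, 9, 2, 11, 3]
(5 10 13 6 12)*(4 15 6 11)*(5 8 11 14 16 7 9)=(4 15 6 12 8 11)(5 10 13 14 16 7 9)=[0, 1, 2, 3, 15, 10, 12, 9, 11, 5, 13, 4, 8, 14, 16, 6, 7]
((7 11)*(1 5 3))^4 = ((1 5 3)(7 11))^4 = (11)(1 5 3)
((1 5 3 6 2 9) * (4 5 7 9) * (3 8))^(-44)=(1 7 9)(2 3 5)(4 6 8)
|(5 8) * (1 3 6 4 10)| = 10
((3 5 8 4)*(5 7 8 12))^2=((3 7 8 4)(5 12))^2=(12)(3 8)(4 7)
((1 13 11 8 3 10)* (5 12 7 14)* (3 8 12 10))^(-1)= ((1 13 11 12 7 14 5 10))^(-1)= (1 10 5 14 7 12 11 13)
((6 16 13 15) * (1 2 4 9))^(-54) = ((1 2 4 9)(6 16 13 15))^(-54) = (1 4)(2 9)(6 13)(15 16)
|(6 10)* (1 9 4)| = 6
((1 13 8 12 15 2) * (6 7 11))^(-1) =((1 13 8 12 15 2)(6 7 11))^(-1) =(1 2 15 12 8 13)(6 11 7)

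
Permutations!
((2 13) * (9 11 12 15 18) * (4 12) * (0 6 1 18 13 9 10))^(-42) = ((0 6 1 18 10)(2 9 11 4 12 15 13))^(-42) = (0 18 6 10 1)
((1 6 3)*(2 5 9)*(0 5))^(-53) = (0 2 9 5)(1 6 3)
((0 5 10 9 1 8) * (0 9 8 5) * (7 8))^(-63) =((1 5 10 7 8 9))^(-63) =(1 7)(5 8)(9 10)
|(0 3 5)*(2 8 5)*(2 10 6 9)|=|(0 3 10 6 9 2 8 5)|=8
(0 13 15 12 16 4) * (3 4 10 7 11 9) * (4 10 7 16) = (0 13 15 12 4)(3 10 16 7 11 9) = [13, 1, 2, 10, 0, 5, 6, 11, 8, 3, 16, 9, 4, 15, 14, 12, 7]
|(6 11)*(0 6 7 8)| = |(0 6 11 7 8)| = 5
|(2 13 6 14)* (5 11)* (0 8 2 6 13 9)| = 4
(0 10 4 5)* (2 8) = (0 10 4 5)(2 8) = [10, 1, 8, 3, 5, 0, 6, 7, 2, 9, 4]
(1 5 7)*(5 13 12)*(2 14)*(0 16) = (0 16)(1 13 12 5 7)(2 14) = [16, 13, 14, 3, 4, 7, 6, 1, 8, 9, 10, 11, 5, 12, 2, 15, 0]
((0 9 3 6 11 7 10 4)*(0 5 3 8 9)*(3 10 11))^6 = ((3 6)(4 5 10)(7 11)(8 9))^6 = (11)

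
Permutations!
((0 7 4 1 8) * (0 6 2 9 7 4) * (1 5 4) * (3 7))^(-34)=(0 3 2 8)(1 7 9 6)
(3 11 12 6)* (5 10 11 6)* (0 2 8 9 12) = [2, 1, 8, 6, 4, 10, 3, 7, 9, 12, 11, 0, 5] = (0 2 8 9 12 5 10 11)(3 6)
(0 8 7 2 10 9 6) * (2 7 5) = (0 8 5 2 10 9 6) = [8, 1, 10, 3, 4, 2, 0, 7, 5, 6, 9]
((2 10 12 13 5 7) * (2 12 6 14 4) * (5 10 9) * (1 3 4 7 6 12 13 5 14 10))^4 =(1 9)(2 13)(3 14)(4 7)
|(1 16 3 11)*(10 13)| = 4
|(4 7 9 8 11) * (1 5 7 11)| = |(1 5 7 9 8)(4 11)| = 10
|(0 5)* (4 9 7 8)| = |(0 5)(4 9 7 8)| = 4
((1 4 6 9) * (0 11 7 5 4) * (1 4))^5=(11)(4 9 6)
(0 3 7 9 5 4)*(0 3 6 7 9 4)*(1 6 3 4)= (0 3 9 5)(1 6 7)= [3, 6, 2, 9, 4, 0, 7, 1, 8, 5]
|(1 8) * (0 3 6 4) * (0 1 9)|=7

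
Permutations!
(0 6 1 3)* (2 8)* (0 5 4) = (0 6 1 3 5 4)(2 8) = [6, 3, 8, 5, 0, 4, 1, 7, 2]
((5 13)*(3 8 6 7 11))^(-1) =(3 11 7 6 8)(5 13)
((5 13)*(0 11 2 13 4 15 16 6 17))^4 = (0 5 6 2 15)(4 17 13 16 11)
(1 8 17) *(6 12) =(1 8 17)(6 12) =[0, 8, 2, 3, 4, 5, 12, 7, 17, 9, 10, 11, 6, 13, 14, 15, 16, 1]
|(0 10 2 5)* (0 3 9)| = 6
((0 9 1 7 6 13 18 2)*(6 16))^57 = (0 7 13)(1 6 2)(9 16 18)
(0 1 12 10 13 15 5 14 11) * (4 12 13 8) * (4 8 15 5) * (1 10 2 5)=(0 10 15 4 12 2 5 14 11)(1 13)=[10, 13, 5, 3, 12, 14, 6, 7, 8, 9, 15, 0, 2, 1, 11, 4]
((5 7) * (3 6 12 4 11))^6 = ((3 6 12 4 11)(5 7))^6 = (3 6 12 4 11)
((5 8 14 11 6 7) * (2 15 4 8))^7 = ((2 15 4 8 14 11 6 7 5))^7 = (2 7 11 8 15 5 6 14 4)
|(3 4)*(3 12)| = 3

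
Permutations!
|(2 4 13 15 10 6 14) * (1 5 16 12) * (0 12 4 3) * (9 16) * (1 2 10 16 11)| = |(0 12 2 3)(1 5 9 11)(4 13 15 16)(6 14 10)| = 12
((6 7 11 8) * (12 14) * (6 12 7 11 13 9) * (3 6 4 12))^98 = (3 11)(4 14 13)(6 8)(7 9 12)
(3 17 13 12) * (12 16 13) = [0, 1, 2, 17, 4, 5, 6, 7, 8, 9, 10, 11, 3, 16, 14, 15, 13, 12] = (3 17 12)(13 16)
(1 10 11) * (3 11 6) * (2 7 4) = [0, 10, 7, 11, 2, 5, 3, 4, 8, 9, 6, 1] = (1 10 6 3 11)(2 7 4)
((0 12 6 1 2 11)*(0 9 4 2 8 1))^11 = ((0 12 6)(1 8)(2 11 9 4))^11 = (0 6 12)(1 8)(2 4 9 11)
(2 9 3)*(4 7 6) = (2 9 3)(4 7 6) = [0, 1, 9, 2, 7, 5, 4, 6, 8, 3]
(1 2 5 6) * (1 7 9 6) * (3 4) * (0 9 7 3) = (0 9 6 3 4)(1 2 5) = [9, 2, 5, 4, 0, 1, 3, 7, 8, 6]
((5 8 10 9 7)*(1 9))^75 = ((1 9 7 5 8 10))^75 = (1 5)(7 10)(8 9)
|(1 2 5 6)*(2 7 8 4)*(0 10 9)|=21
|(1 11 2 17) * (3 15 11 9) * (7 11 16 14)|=|(1 9 3 15 16 14 7 11 2 17)|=10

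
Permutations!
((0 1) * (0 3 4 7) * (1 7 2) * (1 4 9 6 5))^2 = ((0 7)(1 3 9 6 5)(2 4))^2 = (1 9 5 3 6)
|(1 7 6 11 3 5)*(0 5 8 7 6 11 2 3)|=9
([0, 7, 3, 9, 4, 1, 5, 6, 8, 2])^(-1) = (1 5 6 7)(2 9 3)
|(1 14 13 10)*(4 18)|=4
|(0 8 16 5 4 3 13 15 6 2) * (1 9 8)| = |(0 1 9 8 16 5 4 3 13 15 6 2)| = 12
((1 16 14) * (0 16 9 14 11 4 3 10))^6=(16)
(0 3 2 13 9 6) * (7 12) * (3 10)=[10, 1, 13, 2, 4, 5, 0, 12, 8, 6, 3, 11, 7, 9]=(0 10 3 2 13 9 6)(7 12)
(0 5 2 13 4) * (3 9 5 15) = (0 15 3 9 5 2 13 4) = [15, 1, 13, 9, 0, 2, 6, 7, 8, 5, 10, 11, 12, 4, 14, 3]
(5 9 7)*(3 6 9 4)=(3 6 9 7 5 4)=[0, 1, 2, 6, 3, 4, 9, 5, 8, 7]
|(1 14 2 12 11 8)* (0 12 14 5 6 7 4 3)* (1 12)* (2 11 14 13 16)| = 84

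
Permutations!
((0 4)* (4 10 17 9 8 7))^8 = (0 10 17 9 8 7 4)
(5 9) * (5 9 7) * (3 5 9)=(3 5 7 9)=[0, 1, 2, 5, 4, 7, 6, 9, 8, 3]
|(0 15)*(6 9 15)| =|(0 6 9 15)| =4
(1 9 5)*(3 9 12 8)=(1 12 8 3 9 5)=[0, 12, 2, 9, 4, 1, 6, 7, 3, 5, 10, 11, 8]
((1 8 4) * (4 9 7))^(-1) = (1 4 7 9 8)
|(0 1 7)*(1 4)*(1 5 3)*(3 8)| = |(0 4 5 8 3 1 7)| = 7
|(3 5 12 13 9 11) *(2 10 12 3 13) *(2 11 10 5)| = |(2 5 3)(9 10 12 11 13)| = 15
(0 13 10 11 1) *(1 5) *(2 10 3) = (0 13 3 2 10 11 5 1) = [13, 0, 10, 2, 4, 1, 6, 7, 8, 9, 11, 5, 12, 3]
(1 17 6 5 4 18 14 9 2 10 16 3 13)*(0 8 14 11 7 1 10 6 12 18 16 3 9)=[8, 17, 6, 13, 16, 4, 5, 1, 14, 2, 3, 7, 18, 10, 0, 15, 9, 12, 11]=(0 8 14)(1 17 12 18 11 7)(2 6 5 4 16 9)(3 13 10)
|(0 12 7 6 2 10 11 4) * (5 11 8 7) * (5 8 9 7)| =30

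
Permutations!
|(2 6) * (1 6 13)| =4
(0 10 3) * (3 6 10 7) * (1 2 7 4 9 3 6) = (0 4 9 3)(1 2 7 6 10) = [4, 2, 7, 0, 9, 5, 10, 6, 8, 3, 1]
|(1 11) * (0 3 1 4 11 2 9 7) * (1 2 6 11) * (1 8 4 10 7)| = |(0 3 2 9 1 6 11 10 7)(4 8)| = 18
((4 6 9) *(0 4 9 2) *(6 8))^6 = ((9)(0 4 8 6 2))^6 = (9)(0 4 8 6 2)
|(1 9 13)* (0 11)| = |(0 11)(1 9 13)| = 6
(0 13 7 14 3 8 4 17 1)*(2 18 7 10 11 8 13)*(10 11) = (0 2 18 7 14 3 13 11 8 4 17 1) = [2, 0, 18, 13, 17, 5, 6, 14, 4, 9, 10, 8, 12, 11, 3, 15, 16, 1, 7]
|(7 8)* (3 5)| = |(3 5)(7 8)| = 2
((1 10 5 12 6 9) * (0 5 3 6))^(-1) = (0 12 5)(1 9 6 3 10)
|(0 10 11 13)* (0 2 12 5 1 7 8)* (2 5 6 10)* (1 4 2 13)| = 12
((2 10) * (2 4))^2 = (2 4 10)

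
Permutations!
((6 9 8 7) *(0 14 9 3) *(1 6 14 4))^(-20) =(14)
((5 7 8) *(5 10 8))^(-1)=((5 7)(8 10))^(-1)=(5 7)(8 10)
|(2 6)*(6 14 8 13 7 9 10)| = 8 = |(2 14 8 13 7 9 10 6)|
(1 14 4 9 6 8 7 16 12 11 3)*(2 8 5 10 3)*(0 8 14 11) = (0 8 7 16 12)(1 11 2 14 4 9 6 5 10 3) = [8, 11, 14, 1, 9, 10, 5, 16, 7, 6, 3, 2, 0, 13, 4, 15, 12]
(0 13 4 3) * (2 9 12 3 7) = (0 13 4 7 2 9 12 3) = [13, 1, 9, 0, 7, 5, 6, 2, 8, 12, 10, 11, 3, 4]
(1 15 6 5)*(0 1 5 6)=(0 1 15)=[1, 15, 2, 3, 4, 5, 6, 7, 8, 9, 10, 11, 12, 13, 14, 0]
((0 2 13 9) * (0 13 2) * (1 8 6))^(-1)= (1 6 8)(9 13)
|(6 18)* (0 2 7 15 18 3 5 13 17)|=|(0 2 7 15 18 6 3 5 13 17)|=10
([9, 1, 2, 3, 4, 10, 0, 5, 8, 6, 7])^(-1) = (0 6 9)(5 7 10)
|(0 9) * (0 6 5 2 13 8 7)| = 8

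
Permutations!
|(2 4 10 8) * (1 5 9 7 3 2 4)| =|(1 5 9 7 3 2)(4 10 8)| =6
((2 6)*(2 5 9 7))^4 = ((2 6 5 9 7))^4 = (2 7 9 5 6)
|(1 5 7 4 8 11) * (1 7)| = |(1 5)(4 8 11 7)| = 4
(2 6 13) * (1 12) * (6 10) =(1 12)(2 10 6 13) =[0, 12, 10, 3, 4, 5, 13, 7, 8, 9, 6, 11, 1, 2]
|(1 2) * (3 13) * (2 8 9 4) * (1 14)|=|(1 8 9 4 2 14)(3 13)|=6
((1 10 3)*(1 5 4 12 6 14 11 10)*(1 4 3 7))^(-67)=(1 11 12 7 14 4 10 6)(3 5)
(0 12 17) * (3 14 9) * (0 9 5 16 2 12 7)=[7, 1, 12, 14, 4, 16, 6, 0, 8, 3, 10, 11, 17, 13, 5, 15, 2, 9]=(0 7)(2 12 17 9 3 14 5 16)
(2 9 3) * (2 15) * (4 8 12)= (2 9 3 15)(4 8 12)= [0, 1, 9, 15, 8, 5, 6, 7, 12, 3, 10, 11, 4, 13, 14, 2]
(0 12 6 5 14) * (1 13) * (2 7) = (0 12 6 5 14)(1 13)(2 7) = [12, 13, 7, 3, 4, 14, 5, 2, 8, 9, 10, 11, 6, 1, 0]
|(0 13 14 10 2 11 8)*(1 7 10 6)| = 10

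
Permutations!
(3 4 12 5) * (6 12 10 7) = (3 4 10 7 6 12 5) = [0, 1, 2, 4, 10, 3, 12, 6, 8, 9, 7, 11, 5]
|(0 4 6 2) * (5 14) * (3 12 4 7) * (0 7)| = |(2 7 3 12 4 6)(5 14)| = 6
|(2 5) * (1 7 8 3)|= |(1 7 8 3)(2 5)|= 4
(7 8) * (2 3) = (2 3)(7 8) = [0, 1, 3, 2, 4, 5, 6, 8, 7]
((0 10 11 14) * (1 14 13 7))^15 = ((0 10 11 13 7 1 14))^15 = (0 10 11 13 7 1 14)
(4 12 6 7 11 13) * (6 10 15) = [0, 1, 2, 3, 12, 5, 7, 11, 8, 9, 15, 13, 10, 4, 14, 6] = (4 12 10 15 6 7 11 13)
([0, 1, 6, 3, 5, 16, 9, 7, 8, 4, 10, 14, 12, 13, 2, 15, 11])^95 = (2 14 11 16 5 4 9 6)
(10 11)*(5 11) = [0, 1, 2, 3, 4, 11, 6, 7, 8, 9, 5, 10] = (5 11 10)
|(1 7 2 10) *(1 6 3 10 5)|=|(1 7 2 5)(3 10 6)|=12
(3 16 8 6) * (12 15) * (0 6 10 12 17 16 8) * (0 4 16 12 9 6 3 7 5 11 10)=(0 3 8)(4 16)(5 11 10 9 6 7)(12 15 17)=[3, 1, 2, 8, 16, 11, 7, 5, 0, 6, 9, 10, 15, 13, 14, 17, 4, 12]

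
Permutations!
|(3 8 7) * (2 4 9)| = 3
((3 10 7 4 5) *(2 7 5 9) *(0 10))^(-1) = ((0 10 5 3)(2 7 4 9))^(-1) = (0 3 5 10)(2 9 4 7)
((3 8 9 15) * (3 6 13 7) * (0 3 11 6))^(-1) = ((0 3 8 9 15)(6 13 7 11))^(-1) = (0 15 9 8 3)(6 11 7 13)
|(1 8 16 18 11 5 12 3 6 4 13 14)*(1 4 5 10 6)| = 30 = |(1 8 16 18 11 10 6 5 12 3)(4 13 14)|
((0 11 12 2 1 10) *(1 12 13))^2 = (0 13 10 11 1)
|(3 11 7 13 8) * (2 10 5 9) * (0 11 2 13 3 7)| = 8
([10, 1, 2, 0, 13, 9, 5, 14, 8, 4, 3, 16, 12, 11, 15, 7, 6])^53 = [3, 1, 2, 10, 6, 11, 13, 15, 8, 16, 0, 9, 12, 5, 7, 14, 4]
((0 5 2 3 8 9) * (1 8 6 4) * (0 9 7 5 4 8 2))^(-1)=(9)(0 5 7 8 6 3 2 1 4)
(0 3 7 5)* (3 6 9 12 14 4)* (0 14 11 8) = (0 6 9 12 11 8)(3 7 5 14 4) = [6, 1, 2, 7, 3, 14, 9, 5, 0, 12, 10, 8, 11, 13, 4]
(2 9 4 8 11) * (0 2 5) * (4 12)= (0 2 9 12 4 8 11 5)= [2, 1, 9, 3, 8, 0, 6, 7, 11, 12, 10, 5, 4]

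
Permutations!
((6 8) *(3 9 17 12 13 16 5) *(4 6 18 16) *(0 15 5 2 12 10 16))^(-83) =((0 15 5 3 9 17 10 16 2 12 13 4 6 8 18))^(-83) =(0 16 18 10 8 17 6 9 4 3 13 5 12 15 2)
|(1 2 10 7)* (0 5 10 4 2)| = |(0 5 10 7 1)(2 4)| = 10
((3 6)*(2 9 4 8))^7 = ((2 9 4 8)(3 6))^7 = (2 8 4 9)(3 6)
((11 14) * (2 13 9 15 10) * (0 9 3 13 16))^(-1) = (0 16 2 10 15 9)(3 13)(11 14)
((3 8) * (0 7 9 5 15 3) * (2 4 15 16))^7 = ((0 7 9 5 16 2 4 15 3 8))^7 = (0 15 16 7 3 2 9 8 4 5)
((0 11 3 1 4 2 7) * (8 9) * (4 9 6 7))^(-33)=(0 7 6 8 9 1 3 11)(2 4)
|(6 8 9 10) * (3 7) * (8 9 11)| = 6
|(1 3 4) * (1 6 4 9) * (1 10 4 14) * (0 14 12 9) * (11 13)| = |(0 14 1 3)(4 6 12 9 10)(11 13)| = 20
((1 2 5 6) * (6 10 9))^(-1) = ((1 2 5 10 9 6))^(-1) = (1 6 9 10 5 2)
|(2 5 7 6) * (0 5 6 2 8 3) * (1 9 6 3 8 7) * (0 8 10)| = 10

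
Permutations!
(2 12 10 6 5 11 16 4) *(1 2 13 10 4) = (1 2 12 4 13 10 6 5 11 16) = [0, 2, 12, 3, 13, 11, 5, 7, 8, 9, 6, 16, 4, 10, 14, 15, 1]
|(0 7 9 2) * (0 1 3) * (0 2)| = |(0 7 9)(1 3 2)| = 3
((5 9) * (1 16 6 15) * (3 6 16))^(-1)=((16)(1 3 6 15)(5 9))^(-1)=(16)(1 15 6 3)(5 9)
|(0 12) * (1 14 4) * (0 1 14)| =6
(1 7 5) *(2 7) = (1 2 7 5) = [0, 2, 7, 3, 4, 1, 6, 5]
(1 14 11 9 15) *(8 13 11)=(1 14 8 13 11 9 15)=[0, 14, 2, 3, 4, 5, 6, 7, 13, 15, 10, 9, 12, 11, 8, 1]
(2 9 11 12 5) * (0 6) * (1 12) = (0 6)(1 12 5 2 9 11) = [6, 12, 9, 3, 4, 2, 0, 7, 8, 11, 10, 1, 5]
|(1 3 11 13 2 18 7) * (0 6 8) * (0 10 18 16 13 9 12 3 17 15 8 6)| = 84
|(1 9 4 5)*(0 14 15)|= |(0 14 15)(1 9 4 5)|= 12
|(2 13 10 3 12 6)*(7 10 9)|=8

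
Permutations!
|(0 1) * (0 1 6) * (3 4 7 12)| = 4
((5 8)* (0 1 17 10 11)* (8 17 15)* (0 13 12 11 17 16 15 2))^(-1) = (0 2 1)(5 8 15 16)(10 17)(11 12 13)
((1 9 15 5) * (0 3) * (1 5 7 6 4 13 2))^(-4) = (1 6)(2 7)(4 9)(13 15)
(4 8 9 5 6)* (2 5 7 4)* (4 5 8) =[0, 1, 8, 3, 4, 6, 2, 5, 9, 7] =(2 8 9 7 5 6)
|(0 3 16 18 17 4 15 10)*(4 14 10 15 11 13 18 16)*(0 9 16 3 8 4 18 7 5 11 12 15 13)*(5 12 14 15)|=16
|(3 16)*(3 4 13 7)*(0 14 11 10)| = |(0 14 11 10)(3 16 4 13 7)| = 20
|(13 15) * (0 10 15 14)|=|(0 10 15 13 14)|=5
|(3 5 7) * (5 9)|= |(3 9 5 7)|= 4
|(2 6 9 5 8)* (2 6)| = |(5 8 6 9)| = 4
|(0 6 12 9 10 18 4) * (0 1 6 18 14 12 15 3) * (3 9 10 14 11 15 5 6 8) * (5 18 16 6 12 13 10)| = |(0 16 6 18 4 1 8 3)(5 12)(9 14 13 10 11 15)| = 24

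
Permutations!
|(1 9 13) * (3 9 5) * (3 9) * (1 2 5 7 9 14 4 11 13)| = 6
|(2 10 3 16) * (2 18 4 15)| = 7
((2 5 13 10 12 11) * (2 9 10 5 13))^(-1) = (2 5 13)(9 11 12 10) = ((2 13 5)(9 10 12 11))^(-1)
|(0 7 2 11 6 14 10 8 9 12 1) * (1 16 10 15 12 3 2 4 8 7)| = 26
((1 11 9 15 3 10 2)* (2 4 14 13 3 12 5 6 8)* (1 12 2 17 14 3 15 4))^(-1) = (1 10 3 4 9 11)(2 15 13 14 17 8 6 5 12)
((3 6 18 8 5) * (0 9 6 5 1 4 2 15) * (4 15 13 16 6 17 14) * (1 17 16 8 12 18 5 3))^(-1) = (0 15 1 5 6 16 9)(2 4 14 17 8 13)(12 18)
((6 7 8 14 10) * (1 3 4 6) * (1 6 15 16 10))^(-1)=(1 14 8 7 6 10 16 15 4 3)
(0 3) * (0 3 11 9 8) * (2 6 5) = (0 11 9 8)(2 6 5) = [11, 1, 6, 3, 4, 2, 5, 7, 0, 8, 10, 9]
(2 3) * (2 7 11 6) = (2 3 7 11 6) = [0, 1, 3, 7, 4, 5, 2, 11, 8, 9, 10, 6]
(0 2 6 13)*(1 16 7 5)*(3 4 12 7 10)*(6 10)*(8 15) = (0 2 10 3 4 12 7 5 1 16 6 13)(8 15) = [2, 16, 10, 4, 12, 1, 13, 5, 15, 9, 3, 11, 7, 0, 14, 8, 6]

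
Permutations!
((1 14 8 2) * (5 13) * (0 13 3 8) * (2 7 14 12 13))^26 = (0 3 1 7 13)(2 8 12 14 5)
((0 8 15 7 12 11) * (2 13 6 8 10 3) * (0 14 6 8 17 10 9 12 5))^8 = (0 3 9 2 12 13 11 8 14 15 6 7 17 5 10) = ((0 9 12 11 14 6 17 10 3 2 13 8 15 7 5))^8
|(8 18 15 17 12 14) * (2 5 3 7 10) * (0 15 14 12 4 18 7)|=|(0 15 17 4 18 14 8 7 10 2 5 3)|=12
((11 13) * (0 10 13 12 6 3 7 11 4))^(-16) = (13)(3 6 12 11 7)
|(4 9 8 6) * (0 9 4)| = 4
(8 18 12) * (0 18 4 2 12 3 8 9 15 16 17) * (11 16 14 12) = (0 18 3 8 4 2 11 16 17)(9 15 14 12) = [18, 1, 11, 8, 2, 5, 6, 7, 4, 15, 10, 16, 9, 13, 12, 14, 17, 0, 3]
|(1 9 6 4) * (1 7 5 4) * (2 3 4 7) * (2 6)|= 6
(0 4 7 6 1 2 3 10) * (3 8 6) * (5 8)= (0 4 7 3 10)(1 2 5 8 6)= [4, 2, 5, 10, 7, 8, 1, 3, 6, 9, 0]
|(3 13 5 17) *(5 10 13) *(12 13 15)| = 12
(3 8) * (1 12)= (1 12)(3 8)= [0, 12, 2, 8, 4, 5, 6, 7, 3, 9, 10, 11, 1]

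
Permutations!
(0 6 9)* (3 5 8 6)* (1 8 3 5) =[5, 8, 2, 1, 4, 3, 9, 7, 6, 0] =(0 5 3 1 8 6 9)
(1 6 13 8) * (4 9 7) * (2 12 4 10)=[0, 6, 12, 3, 9, 5, 13, 10, 1, 7, 2, 11, 4, 8]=(1 6 13 8)(2 12 4 9 7 10)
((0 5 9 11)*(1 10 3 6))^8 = (11)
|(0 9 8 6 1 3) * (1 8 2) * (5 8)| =15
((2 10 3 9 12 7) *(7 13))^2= (2 3 12 7 10 9 13)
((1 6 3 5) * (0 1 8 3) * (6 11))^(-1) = (0 6 11 1)(3 8 5)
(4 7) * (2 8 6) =(2 8 6)(4 7) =[0, 1, 8, 3, 7, 5, 2, 4, 6]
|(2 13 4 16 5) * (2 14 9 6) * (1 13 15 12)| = |(1 13 4 16 5 14 9 6 2 15 12)| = 11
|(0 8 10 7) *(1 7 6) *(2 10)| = 7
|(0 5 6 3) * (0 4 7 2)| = 7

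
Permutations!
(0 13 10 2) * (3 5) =(0 13 10 2)(3 5) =[13, 1, 0, 5, 4, 3, 6, 7, 8, 9, 2, 11, 12, 10]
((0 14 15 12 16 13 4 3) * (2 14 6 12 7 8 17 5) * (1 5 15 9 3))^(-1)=(0 3 9 14 2 5 1 4 13 16 12 6)(7 15 17 8)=((0 6 12 16 13 4 1 5 2 14 9 3)(7 8 17 15))^(-1)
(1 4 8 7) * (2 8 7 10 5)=(1 4 7)(2 8 10 5)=[0, 4, 8, 3, 7, 2, 6, 1, 10, 9, 5]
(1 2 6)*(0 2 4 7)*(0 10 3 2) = (1 4 7 10 3 2 6) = [0, 4, 6, 2, 7, 5, 1, 10, 8, 9, 3]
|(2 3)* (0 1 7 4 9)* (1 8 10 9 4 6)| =12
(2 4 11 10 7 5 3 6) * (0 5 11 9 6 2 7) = (0 5 3 2 4 9 6 7 11 10) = [5, 1, 4, 2, 9, 3, 7, 11, 8, 6, 0, 10]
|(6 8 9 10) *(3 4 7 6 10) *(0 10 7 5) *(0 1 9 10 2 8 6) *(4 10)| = 10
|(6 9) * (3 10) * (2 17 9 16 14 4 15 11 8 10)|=|(2 17 9 6 16 14 4 15 11 8 10 3)|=12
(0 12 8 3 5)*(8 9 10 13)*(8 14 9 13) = (0 12 13 14 9 10 8 3 5) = [12, 1, 2, 5, 4, 0, 6, 7, 3, 10, 8, 11, 13, 14, 9]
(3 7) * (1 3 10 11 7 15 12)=(1 3 15 12)(7 10 11)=[0, 3, 2, 15, 4, 5, 6, 10, 8, 9, 11, 7, 1, 13, 14, 12]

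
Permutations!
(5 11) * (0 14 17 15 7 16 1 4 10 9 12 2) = (0 14 17 15 7 16 1 4 10 9 12 2)(5 11) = [14, 4, 0, 3, 10, 11, 6, 16, 8, 12, 9, 5, 2, 13, 17, 7, 1, 15]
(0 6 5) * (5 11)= (0 6 11 5)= [6, 1, 2, 3, 4, 0, 11, 7, 8, 9, 10, 5]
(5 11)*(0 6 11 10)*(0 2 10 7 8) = (0 6 11 5 7 8)(2 10) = [6, 1, 10, 3, 4, 7, 11, 8, 0, 9, 2, 5]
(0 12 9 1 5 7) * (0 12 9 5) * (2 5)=[9, 0, 5, 3, 4, 7, 6, 12, 8, 1, 10, 11, 2]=(0 9 1)(2 5 7 12)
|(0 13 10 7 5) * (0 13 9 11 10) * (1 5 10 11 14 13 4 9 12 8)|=|(0 12 8 1 5 4 9 14 13)(7 10)|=18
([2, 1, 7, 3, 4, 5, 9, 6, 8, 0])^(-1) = [9, 1, 0, 3, 4, 5, 7, 2, 8, 6]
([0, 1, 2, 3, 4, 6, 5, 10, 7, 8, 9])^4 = [0, 1, 2, 3, 4, 5, 6, 7, 8, 9, 10]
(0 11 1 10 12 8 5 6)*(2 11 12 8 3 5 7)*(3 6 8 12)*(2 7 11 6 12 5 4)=[3, 10, 6, 4, 2, 8, 0, 7, 11, 9, 5, 1, 12]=(12)(0 3 4 2 6)(1 10 5 8 11)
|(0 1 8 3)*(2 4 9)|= 12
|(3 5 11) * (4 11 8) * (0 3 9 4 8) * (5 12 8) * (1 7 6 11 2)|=35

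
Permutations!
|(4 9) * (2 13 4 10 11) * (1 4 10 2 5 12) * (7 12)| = 10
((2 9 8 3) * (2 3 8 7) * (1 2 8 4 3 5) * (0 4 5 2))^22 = ((0 4 3 2 9 7 8 5 1))^22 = (0 9 1 2 5 3 8 4 7)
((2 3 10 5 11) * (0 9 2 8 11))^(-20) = (11)(0 10 2)(3 9 5) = ((0 9 2 3 10 5)(8 11))^(-20)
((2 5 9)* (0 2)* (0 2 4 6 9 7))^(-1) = ((0 4 6 9 2 5 7))^(-1) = (0 7 5 2 9 6 4)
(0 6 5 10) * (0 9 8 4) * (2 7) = (0 6 5 10 9 8 4)(2 7) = [6, 1, 7, 3, 0, 10, 5, 2, 4, 8, 9]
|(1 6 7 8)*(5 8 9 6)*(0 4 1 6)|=|(0 4 1 5 8 6 7 9)|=8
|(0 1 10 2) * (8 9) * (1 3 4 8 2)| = |(0 3 4 8 9 2)(1 10)| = 6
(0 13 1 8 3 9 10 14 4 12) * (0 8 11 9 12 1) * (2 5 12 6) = (0 13)(1 11 9 10 14 4)(2 5 12 8 3 6) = [13, 11, 5, 6, 1, 12, 2, 7, 3, 10, 14, 9, 8, 0, 4]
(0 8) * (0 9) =(0 8 9) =[8, 1, 2, 3, 4, 5, 6, 7, 9, 0]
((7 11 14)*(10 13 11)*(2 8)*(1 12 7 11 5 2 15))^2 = ((1 12 7 10 13 5 2 8 15)(11 14))^2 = (1 7 13 2 15 12 10 5 8)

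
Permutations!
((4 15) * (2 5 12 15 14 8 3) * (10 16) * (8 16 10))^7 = ((2 5 12 15 4 14 16 8 3))^7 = (2 8 14 15 5 3 16 4 12)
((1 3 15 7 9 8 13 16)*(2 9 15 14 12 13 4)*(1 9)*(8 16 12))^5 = ((1 3 14 8 4 2)(7 15)(9 16)(12 13))^5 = (1 2 4 8 14 3)(7 15)(9 16)(12 13)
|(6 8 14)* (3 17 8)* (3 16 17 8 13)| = 7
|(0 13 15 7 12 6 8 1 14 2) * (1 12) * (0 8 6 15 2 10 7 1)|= 10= |(0 13 2 8 12 15 1 14 10 7)|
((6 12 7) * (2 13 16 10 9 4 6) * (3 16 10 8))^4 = (2 4)(3 16 8)(6 13)(7 9)(10 12)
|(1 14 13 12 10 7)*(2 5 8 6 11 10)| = |(1 14 13 12 2 5 8 6 11 10 7)| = 11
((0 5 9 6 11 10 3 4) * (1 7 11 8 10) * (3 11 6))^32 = (0 9 4 5 3)(1 6 10)(7 8 11)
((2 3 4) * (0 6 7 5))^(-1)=((0 6 7 5)(2 3 4))^(-1)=(0 5 7 6)(2 4 3)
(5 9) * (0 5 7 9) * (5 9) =(0 9 7 5) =[9, 1, 2, 3, 4, 0, 6, 5, 8, 7]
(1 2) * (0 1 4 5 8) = (0 1 2 4 5 8) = [1, 2, 4, 3, 5, 8, 6, 7, 0]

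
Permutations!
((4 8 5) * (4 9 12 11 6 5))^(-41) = ((4 8)(5 9 12 11 6))^(-41) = (4 8)(5 6 11 12 9)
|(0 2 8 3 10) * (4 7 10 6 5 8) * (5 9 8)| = 20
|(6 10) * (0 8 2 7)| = 4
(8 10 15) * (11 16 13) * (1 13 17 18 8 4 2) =[0, 13, 1, 3, 2, 5, 6, 7, 10, 9, 15, 16, 12, 11, 14, 4, 17, 18, 8] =(1 13 11 16 17 18 8 10 15 4 2)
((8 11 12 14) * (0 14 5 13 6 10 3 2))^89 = ((0 14 8 11 12 5 13 6 10 3 2))^89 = (0 14 8 11 12 5 13 6 10 3 2)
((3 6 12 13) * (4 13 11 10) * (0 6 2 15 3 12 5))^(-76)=(0 5 6)(2 3 15)(4 10 11 12 13)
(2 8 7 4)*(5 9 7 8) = [0, 1, 5, 3, 2, 9, 6, 4, 8, 7] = (2 5 9 7 4)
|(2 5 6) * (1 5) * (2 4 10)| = 6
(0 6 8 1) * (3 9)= (0 6 8 1)(3 9)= [6, 0, 2, 9, 4, 5, 8, 7, 1, 3]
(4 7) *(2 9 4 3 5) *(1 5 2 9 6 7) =[0, 5, 6, 2, 1, 9, 7, 3, 8, 4] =(1 5 9 4)(2 6 7 3)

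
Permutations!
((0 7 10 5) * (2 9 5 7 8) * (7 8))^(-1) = ((0 7 10 8 2 9 5))^(-1) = (0 5 9 2 8 10 7)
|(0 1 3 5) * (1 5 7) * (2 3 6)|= |(0 5)(1 6 2 3 7)|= 10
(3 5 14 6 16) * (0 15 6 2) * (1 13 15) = (0 1 13 15 6 16 3 5 14 2) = [1, 13, 0, 5, 4, 14, 16, 7, 8, 9, 10, 11, 12, 15, 2, 6, 3]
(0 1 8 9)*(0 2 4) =(0 1 8 9 2 4) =[1, 8, 4, 3, 0, 5, 6, 7, 9, 2]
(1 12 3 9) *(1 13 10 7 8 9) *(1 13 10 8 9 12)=(3 13 8 12)(7 9 10)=[0, 1, 2, 13, 4, 5, 6, 9, 12, 10, 7, 11, 3, 8]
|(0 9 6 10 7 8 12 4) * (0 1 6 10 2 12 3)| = |(0 9 10 7 8 3)(1 6 2 12 4)| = 30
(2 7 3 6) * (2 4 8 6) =(2 7 3)(4 8 6) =[0, 1, 7, 2, 8, 5, 4, 3, 6]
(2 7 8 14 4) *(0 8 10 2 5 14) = [8, 1, 7, 3, 5, 14, 6, 10, 0, 9, 2, 11, 12, 13, 4] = (0 8)(2 7 10)(4 5 14)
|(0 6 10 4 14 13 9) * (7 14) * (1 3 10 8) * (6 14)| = 28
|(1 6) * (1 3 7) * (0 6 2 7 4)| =12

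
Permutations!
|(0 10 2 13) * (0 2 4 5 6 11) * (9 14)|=|(0 10 4 5 6 11)(2 13)(9 14)|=6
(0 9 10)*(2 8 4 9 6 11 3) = [6, 1, 8, 2, 9, 5, 11, 7, 4, 10, 0, 3] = (0 6 11 3 2 8 4 9 10)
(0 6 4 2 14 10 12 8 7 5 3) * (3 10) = (0 6 4 2 14 3)(5 10 12 8 7) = [6, 1, 14, 0, 2, 10, 4, 5, 7, 9, 12, 11, 8, 13, 3]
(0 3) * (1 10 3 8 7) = [8, 10, 2, 0, 4, 5, 6, 1, 7, 9, 3] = (0 8 7 1 10 3)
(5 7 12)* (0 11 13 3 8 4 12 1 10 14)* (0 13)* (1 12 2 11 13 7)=[13, 10, 11, 8, 2, 1, 6, 12, 4, 9, 14, 0, 5, 3, 7]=(0 13 3 8 4 2 11)(1 10 14 7 12 5)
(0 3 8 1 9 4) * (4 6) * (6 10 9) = (0 3 8 1 6 4)(9 10) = [3, 6, 2, 8, 0, 5, 4, 7, 1, 10, 9]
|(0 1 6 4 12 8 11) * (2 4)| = |(0 1 6 2 4 12 8 11)| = 8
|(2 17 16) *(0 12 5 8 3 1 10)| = 21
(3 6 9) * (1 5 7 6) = (1 5 7 6 9 3) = [0, 5, 2, 1, 4, 7, 9, 6, 8, 3]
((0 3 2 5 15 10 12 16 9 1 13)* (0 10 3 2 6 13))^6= (0 13)(1 6)(2 10)(3 9)(5 12)(15 16)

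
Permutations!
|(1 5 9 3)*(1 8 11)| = |(1 5 9 3 8 11)| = 6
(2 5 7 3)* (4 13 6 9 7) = (2 5 4 13 6 9 7 3) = [0, 1, 5, 2, 13, 4, 9, 3, 8, 7, 10, 11, 12, 6]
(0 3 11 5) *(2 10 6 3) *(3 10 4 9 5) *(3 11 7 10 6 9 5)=[2, 1, 4, 7, 5, 0, 6, 10, 8, 3, 9, 11]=(11)(0 2 4 5)(3 7 10 9)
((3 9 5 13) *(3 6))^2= ((3 9 5 13 6))^2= (3 5 6 9 13)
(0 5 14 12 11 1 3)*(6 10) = (0 5 14 12 11 1 3)(6 10) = [5, 3, 2, 0, 4, 14, 10, 7, 8, 9, 6, 1, 11, 13, 12]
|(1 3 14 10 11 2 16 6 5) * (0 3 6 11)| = |(0 3 14 10)(1 6 5)(2 16 11)| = 12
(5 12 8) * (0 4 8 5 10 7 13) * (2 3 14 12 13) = [4, 1, 3, 14, 8, 13, 6, 2, 10, 9, 7, 11, 5, 0, 12] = (0 4 8 10 7 2 3 14 12 5 13)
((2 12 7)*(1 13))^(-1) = (1 13)(2 7 12)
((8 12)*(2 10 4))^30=(12)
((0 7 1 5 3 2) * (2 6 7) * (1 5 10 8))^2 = ((0 2)(1 10 8)(3 6 7 5))^2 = (1 8 10)(3 7)(5 6)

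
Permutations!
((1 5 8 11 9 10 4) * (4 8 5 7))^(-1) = ((1 7 4)(8 11 9 10))^(-1) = (1 4 7)(8 10 9 11)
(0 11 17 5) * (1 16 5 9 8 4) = (0 11 17 9 8 4 1 16 5) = [11, 16, 2, 3, 1, 0, 6, 7, 4, 8, 10, 17, 12, 13, 14, 15, 5, 9]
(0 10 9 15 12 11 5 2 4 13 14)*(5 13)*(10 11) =[11, 1, 4, 3, 5, 2, 6, 7, 8, 15, 9, 13, 10, 14, 0, 12] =(0 11 13 14)(2 4 5)(9 15 12 10)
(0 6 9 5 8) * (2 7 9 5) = (0 6 5 8)(2 7 9) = [6, 1, 7, 3, 4, 8, 5, 9, 0, 2]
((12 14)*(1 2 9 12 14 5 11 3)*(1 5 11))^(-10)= (14)(1 11 2 3 9 5 12)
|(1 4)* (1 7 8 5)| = |(1 4 7 8 5)| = 5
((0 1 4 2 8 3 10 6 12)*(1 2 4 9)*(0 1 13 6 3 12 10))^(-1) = (0 3 10 6 13 9 1 12 8 2)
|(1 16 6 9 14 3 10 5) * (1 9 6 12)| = 15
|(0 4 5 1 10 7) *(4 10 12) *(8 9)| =12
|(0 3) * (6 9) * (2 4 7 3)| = 10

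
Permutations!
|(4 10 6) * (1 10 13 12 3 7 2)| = 9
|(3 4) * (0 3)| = 3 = |(0 3 4)|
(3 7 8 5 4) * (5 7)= (3 5 4)(7 8)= [0, 1, 2, 5, 3, 4, 6, 8, 7]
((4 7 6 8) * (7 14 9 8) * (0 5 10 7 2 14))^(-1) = (0 4 8 9 14 2 6 7 10 5)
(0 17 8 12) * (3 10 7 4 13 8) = [17, 1, 2, 10, 13, 5, 6, 4, 12, 9, 7, 11, 0, 8, 14, 15, 16, 3] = (0 17 3 10 7 4 13 8 12)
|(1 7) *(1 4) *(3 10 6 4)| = 6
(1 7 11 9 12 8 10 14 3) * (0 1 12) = (0 1 7 11 9)(3 12 8 10 14) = [1, 7, 2, 12, 4, 5, 6, 11, 10, 0, 14, 9, 8, 13, 3]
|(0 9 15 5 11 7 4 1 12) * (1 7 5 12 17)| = |(0 9 15 12)(1 17)(4 7)(5 11)| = 4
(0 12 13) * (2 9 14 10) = (0 12 13)(2 9 14 10) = [12, 1, 9, 3, 4, 5, 6, 7, 8, 14, 2, 11, 13, 0, 10]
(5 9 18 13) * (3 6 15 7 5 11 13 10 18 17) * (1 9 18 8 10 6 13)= [0, 9, 2, 13, 4, 18, 15, 5, 10, 17, 8, 1, 12, 11, 14, 7, 16, 3, 6]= (1 9 17 3 13 11)(5 18 6 15 7)(8 10)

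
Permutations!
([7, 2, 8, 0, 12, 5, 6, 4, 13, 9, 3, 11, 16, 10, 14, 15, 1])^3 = [12, 13, 10, 4, 1, 5, 6, 16, 3, 9, 7, 11, 2, 0, 14, 15, 8]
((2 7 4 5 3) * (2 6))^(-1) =(2 6 3 5 4 7)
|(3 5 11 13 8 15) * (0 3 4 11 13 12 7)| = |(0 3 5 13 8 15 4 11 12 7)| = 10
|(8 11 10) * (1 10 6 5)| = 6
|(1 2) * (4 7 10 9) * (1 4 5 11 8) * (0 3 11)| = 11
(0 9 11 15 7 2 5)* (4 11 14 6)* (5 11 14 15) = (0 9 15 7 2 11 5)(4 14 6) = [9, 1, 11, 3, 14, 0, 4, 2, 8, 15, 10, 5, 12, 13, 6, 7]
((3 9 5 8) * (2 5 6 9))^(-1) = (2 3 8 5)(6 9)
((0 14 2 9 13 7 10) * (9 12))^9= (0 14 2 12 9 13 7 10)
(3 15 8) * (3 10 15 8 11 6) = (3 8 10 15 11 6) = [0, 1, 2, 8, 4, 5, 3, 7, 10, 9, 15, 6, 12, 13, 14, 11]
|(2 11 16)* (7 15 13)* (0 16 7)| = |(0 16 2 11 7 15 13)| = 7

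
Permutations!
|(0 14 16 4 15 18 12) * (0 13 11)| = 9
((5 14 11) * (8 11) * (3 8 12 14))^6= (14)(3 11)(5 8)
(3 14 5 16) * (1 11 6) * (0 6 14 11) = (0 6 1)(3 11 14 5 16) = [6, 0, 2, 11, 4, 16, 1, 7, 8, 9, 10, 14, 12, 13, 5, 15, 3]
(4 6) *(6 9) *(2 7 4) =[0, 1, 7, 3, 9, 5, 2, 4, 8, 6] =(2 7 4 9 6)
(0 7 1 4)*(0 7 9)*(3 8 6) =[9, 4, 2, 8, 7, 5, 3, 1, 6, 0] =(0 9)(1 4 7)(3 8 6)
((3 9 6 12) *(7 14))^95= (3 12 6 9)(7 14)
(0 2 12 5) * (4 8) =[2, 1, 12, 3, 8, 0, 6, 7, 4, 9, 10, 11, 5] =(0 2 12 5)(4 8)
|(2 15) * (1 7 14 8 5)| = 10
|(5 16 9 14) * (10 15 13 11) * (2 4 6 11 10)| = 12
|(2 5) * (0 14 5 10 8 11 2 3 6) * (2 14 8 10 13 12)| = 21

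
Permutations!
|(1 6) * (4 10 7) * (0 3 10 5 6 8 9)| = |(0 3 10 7 4 5 6 1 8 9)| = 10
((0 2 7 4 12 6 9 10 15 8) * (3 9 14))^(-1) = ((0 2 7 4 12 6 14 3 9 10 15 8))^(-1) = (0 8 15 10 9 3 14 6 12 4 7 2)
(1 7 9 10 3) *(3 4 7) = (1 3)(4 7 9 10) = [0, 3, 2, 1, 7, 5, 6, 9, 8, 10, 4]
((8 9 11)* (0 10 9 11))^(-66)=((0 10 9)(8 11))^(-66)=(11)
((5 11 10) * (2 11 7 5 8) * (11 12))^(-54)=(2 12 11 10 8)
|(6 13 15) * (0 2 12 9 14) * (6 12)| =8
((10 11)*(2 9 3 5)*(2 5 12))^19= (2 12 3 9)(10 11)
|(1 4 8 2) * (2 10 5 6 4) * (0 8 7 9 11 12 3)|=22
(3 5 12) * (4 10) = [0, 1, 2, 5, 10, 12, 6, 7, 8, 9, 4, 11, 3] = (3 5 12)(4 10)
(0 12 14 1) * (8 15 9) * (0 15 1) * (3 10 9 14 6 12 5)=(0 5 3 10 9 8 1 15 14)(6 12)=[5, 15, 2, 10, 4, 3, 12, 7, 1, 8, 9, 11, 6, 13, 0, 14]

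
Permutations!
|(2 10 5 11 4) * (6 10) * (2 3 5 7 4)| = 8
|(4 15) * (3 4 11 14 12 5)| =|(3 4 15 11 14 12 5)| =7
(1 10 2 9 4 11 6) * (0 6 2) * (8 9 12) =(0 6 1 10)(2 12 8 9 4 11) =[6, 10, 12, 3, 11, 5, 1, 7, 9, 4, 0, 2, 8]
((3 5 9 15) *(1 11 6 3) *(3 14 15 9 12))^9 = (1 15 14 6 11)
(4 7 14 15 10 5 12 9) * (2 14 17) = (2 14 15 10 5 12 9 4 7 17) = [0, 1, 14, 3, 7, 12, 6, 17, 8, 4, 5, 11, 9, 13, 15, 10, 16, 2]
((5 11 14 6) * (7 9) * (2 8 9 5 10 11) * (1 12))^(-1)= ((1 12)(2 8 9 7 5)(6 10 11 14))^(-1)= (1 12)(2 5 7 9 8)(6 14 11 10)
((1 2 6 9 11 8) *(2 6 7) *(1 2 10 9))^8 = ((1 6)(2 7 10 9 11 8))^8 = (2 10 11)(7 9 8)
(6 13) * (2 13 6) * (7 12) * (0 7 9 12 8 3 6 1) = (0 7 8 3 6 1)(2 13)(9 12) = [7, 0, 13, 6, 4, 5, 1, 8, 3, 12, 10, 11, 9, 2]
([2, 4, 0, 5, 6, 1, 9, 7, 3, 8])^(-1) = (0 2)(1 5 3 8 9 6 4)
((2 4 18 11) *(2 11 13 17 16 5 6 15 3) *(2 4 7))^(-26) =(3 4 18 13 17 16 5 6 15) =((2 7)(3 4 18 13 17 16 5 6 15))^(-26)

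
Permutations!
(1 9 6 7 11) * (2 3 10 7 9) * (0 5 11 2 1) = (0 5 11)(2 3 10 7)(6 9) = [5, 1, 3, 10, 4, 11, 9, 2, 8, 6, 7, 0]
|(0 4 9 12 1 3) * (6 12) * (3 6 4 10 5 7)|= 30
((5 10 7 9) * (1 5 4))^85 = (1 5 10 7 9 4)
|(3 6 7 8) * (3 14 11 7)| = 4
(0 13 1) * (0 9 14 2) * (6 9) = (0 13 1 6 9 14 2) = [13, 6, 0, 3, 4, 5, 9, 7, 8, 14, 10, 11, 12, 1, 2]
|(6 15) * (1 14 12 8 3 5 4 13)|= 8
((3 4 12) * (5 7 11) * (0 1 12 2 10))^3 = ((0 1 12 3 4 2 10)(5 7 11))^3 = (0 3 10 12 2 1 4)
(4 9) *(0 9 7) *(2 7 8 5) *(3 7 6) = (0 9 4 8 5 2 6 3 7) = [9, 1, 6, 7, 8, 2, 3, 0, 5, 4]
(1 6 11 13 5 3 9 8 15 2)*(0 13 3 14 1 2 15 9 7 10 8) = [13, 6, 2, 7, 4, 14, 11, 10, 9, 0, 8, 3, 12, 5, 1, 15] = (15)(0 13 5 14 1 6 11 3 7 10 8 9)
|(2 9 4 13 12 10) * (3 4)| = 7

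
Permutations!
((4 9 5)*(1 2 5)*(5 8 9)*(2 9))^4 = (9)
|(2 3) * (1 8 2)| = |(1 8 2 3)| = 4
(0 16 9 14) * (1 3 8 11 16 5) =(0 5 1 3 8 11 16 9 14) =[5, 3, 2, 8, 4, 1, 6, 7, 11, 14, 10, 16, 12, 13, 0, 15, 9]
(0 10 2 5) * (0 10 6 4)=(0 6 4)(2 5 10)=[6, 1, 5, 3, 0, 10, 4, 7, 8, 9, 2]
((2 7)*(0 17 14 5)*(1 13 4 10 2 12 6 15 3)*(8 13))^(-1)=(0 5 14 17)(1 3 15 6 12 7 2 10 4 13 8)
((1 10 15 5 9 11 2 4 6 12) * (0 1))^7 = ((0 1 10 15 5 9 11 2 4 6 12))^7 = (0 2 15 12 11 10 6 9 1 4 5)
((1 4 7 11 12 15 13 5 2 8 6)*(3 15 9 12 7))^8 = (1 6 8 2 5 13 15 3 4)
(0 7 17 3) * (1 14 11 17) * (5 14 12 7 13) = (0 13 5 14 11 17 3)(1 12 7) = [13, 12, 2, 0, 4, 14, 6, 1, 8, 9, 10, 17, 7, 5, 11, 15, 16, 3]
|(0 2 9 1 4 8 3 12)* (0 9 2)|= |(1 4 8 3 12 9)|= 6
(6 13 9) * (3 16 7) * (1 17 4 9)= (1 17 4 9 6 13)(3 16 7)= [0, 17, 2, 16, 9, 5, 13, 3, 8, 6, 10, 11, 12, 1, 14, 15, 7, 4]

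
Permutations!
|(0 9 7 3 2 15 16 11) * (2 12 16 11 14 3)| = 12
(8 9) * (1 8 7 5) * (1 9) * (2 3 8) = [0, 2, 3, 8, 4, 9, 6, 5, 1, 7] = (1 2 3 8)(5 9 7)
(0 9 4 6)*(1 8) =(0 9 4 6)(1 8) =[9, 8, 2, 3, 6, 5, 0, 7, 1, 4]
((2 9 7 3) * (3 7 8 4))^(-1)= (2 3 4 8 9)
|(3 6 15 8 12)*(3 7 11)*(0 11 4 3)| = 14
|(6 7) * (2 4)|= |(2 4)(6 7)|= 2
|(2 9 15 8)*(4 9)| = |(2 4 9 15 8)| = 5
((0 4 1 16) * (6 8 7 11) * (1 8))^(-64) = ((0 4 8 7 11 6 1 16))^(-64) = (16)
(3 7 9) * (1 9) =(1 9 3 7) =[0, 9, 2, 7, 4, 5, 6, 1, 8, 3]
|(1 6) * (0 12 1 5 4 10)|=|(0 12 1 6 5 4 10)|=7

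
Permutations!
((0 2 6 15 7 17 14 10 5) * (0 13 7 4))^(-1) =((0 2 6 15 4)(5 13 7 17 14 10))^(-1) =(0 4 15 6 2)(5 10 14 17 7 13)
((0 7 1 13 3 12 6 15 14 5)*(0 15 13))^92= (0 1 7)(5 14 15)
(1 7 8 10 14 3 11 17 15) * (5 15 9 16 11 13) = (1 7 8 10 14 3 13 5 15)(9 16 11 17) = [0, 7, 2, 13, 4, 15, 6, 8, 10, 16, 14, 17, 12, 5, 3, 1, 11, 9]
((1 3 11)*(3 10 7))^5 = (11)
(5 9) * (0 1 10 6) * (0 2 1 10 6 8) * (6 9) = (0 10 8)(1 9 5 6 2) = [10, 9, 1, 3, 4, 6, 2, 7, 0, 5, 8]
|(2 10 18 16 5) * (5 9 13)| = |(2 10 18 16 9 13 5)| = 7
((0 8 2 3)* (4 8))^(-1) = ((0 4 8 2 3))^(-1) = (0 3 2 8 4)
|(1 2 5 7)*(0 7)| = 5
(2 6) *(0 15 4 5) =[15, 1, 6, 3, 5, 0, 2, 7, 8, 9, 10, 11, 12, 13, 14, 4] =(0 15 4 5)(2 6)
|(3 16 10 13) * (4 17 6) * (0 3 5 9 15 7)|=9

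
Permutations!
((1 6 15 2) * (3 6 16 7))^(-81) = (1 3 2 7 15 16 6)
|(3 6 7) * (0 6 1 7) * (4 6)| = |(0 4 6)(1 7 3)| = 3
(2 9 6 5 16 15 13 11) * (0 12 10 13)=(0 12 10 13 11 2 9 6 5 16 15)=[12, 1, 9, 3, 4, 16, 5, 7, 8, 6, 13, 2, 10, 11, 14, 0, 15]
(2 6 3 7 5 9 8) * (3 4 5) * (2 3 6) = (3 7 6 4 5 9 8) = [0, 1, 2, 7, 5, 9, 4, 6, 3, 8]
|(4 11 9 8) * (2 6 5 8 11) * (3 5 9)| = |(2 6 9 11 3 5 8 4)| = 8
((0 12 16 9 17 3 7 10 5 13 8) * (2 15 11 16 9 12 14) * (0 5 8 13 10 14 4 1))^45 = (2 9)(3 11)(7 16)(12 14)(15 17)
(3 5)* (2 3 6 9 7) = [0, 1, 3, 5, 4, 6, 9, 2, 8, 7] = (2 3 5 6 9 7)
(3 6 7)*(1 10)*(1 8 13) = (1 10 8 13)(3 6 7) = [0, 10, 2, 6, 4, 5, 7, 3, 13, 9, 8, 11, 12, 1]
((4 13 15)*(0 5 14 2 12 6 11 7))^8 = (4 15 13)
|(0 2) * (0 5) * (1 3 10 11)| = 12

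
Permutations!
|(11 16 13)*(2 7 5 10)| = 12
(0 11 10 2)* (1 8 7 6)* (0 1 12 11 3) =[3, 8, 1, 0, 4, 5, 12, 6, 7, 9, 2, 10, 11] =(0 3)(1 8 7 6 12 11 10 2)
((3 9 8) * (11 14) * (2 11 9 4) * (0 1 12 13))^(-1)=(0 13 12 1)(2 4 3 8 9 14 11)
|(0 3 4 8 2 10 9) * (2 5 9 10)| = 6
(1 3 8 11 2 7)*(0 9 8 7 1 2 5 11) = (0 9 8)(1 3 7 2)(5 11) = [9, 3, 1, 7, 4, 11, 6, 2, 0, 8, 10, 5]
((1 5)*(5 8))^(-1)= ((1 8 5))^(-1)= (1 5 8)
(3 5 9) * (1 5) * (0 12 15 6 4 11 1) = [12, 5, 2, 0, 11, 9, 4, 7, 8, 3, 10, 1, 15, 13, 14, 6] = (0 12 15 6 4 11 1 5 9 3)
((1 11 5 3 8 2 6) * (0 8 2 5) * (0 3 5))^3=(0 8)(1 2 11 6 3)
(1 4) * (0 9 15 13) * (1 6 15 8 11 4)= [9, 1, 2, 3, 6, 5, 15, 7, 11, 8, 10, 4, 12, 0, 14, 13]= (0 9 8 11 4 6 15 13)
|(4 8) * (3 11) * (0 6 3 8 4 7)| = 6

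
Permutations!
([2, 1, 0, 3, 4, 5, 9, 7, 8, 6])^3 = [2, 1, 0, 3, 4, 5, 9, 7, 8, 6]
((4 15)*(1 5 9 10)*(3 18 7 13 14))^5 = ((1 5 9 10)(3 18 7 13 14)(4 15))^5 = (18)(1 5 9 10)(4 15)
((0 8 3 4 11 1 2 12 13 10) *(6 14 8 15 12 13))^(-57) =((0 15 12 6 14 8 3 4 11 1 2 13 10))^(-57) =(0 11 6 13 3 15 1 14 10 4 12 2 8)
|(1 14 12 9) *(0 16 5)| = |(0 16 5)(1 14 12 9)| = 12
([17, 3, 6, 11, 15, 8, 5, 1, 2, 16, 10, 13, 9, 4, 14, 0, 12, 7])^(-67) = (0 11 17 13 7 4 1 15 3)(2 6 5 8)(9 12 16)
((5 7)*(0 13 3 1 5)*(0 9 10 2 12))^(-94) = (0 9 3 2 5)(1 12 7 13 10)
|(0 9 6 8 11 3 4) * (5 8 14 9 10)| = |(0 10 5 8 11 3 4)(6 14 9)| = 21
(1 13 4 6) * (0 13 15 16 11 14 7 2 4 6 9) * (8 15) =[13, 8, 4, 3, 9, 5, 1, 2, 15, 0, 10, 14, 12, 6, 7, 16, 11] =(0 13 6 1 8 15 16 11 14 7 2 4 9)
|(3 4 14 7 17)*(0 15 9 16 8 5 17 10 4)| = |(0 15 9 16 8 5 17 3)(4 14 7 10)| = 8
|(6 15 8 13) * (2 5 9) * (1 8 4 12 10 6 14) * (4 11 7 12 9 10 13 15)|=24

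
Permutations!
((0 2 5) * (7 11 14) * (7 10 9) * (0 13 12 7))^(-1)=((0 2 5 13 12 7 11 14 10 9))^(-1)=(0 9 10 14 11 7 12 13 5 2)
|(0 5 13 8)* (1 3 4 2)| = 4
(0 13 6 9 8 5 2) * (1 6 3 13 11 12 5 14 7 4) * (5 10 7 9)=(0 11 12 10 7 4 1 6 5 2)(3 13)(8 14 9)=[11, 6, 0, 13, 1, 2, 5, 4, 14, 8, 7, 12, 10, 3, 9]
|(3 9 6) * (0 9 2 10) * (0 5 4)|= |(0 9 6 3 2 10 5 4)|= 8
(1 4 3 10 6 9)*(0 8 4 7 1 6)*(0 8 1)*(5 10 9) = (0 1 7)(3 9 6 5 10 8 4) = [1, 7, 2, 9, 3, 10, 5, 0, 4, 6, 8]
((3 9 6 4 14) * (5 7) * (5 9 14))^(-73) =((3 14)(4 5 7 9 6))^(-73) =(3 14)(4 7 6 5 9)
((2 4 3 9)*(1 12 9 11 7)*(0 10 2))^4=((0 10 2 4 3 11 7 1 12 9))^4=(0 3 12 2 7)(1 10 11 9 4)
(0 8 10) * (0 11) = (0 8 10 11) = [8, 1, 2, 3, 4, 5, 6, 7, 10, 9, 11, 0]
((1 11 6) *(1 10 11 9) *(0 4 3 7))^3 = (11)(0 7 3 4)(1 9)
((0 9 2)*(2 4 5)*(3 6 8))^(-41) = ((0 9 4 5 2)(3 6 8))^(-41) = (0 2 5 4 9)(3 6 8)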